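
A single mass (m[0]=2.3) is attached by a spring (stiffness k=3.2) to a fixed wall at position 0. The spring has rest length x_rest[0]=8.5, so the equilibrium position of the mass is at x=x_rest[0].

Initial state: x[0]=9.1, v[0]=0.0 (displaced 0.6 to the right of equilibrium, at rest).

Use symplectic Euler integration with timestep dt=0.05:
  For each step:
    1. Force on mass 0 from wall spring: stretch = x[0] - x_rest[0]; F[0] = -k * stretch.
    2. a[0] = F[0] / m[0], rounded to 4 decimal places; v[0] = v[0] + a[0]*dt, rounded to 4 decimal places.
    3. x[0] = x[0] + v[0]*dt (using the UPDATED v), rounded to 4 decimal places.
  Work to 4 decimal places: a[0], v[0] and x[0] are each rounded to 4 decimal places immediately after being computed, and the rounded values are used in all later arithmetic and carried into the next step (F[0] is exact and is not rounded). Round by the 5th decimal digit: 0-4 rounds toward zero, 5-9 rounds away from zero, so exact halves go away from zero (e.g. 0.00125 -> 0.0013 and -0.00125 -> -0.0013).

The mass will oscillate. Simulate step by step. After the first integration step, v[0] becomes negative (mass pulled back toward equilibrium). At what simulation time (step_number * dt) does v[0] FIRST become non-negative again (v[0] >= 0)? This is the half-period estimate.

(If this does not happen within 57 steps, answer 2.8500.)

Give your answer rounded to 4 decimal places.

Answer: 2.7000

Derivation:
Step 0: x=[9.1000] v=[0.0000]
Step 1: x=[9.0979] v=[-0.0417]
Step 2: x=[9.0937] v=[-0.0833]
Step 3: x=[9.0875] v=[-0.1246]
Step 4: x=[9.0792] v=[-0.1655]
Step 5: x=[9.0689] v=[-0.2058]
Step 6: x=[9.0566] v=[-0.2454]
Step 7: x=[9.0424] v=[-0.2841]
Step 8: x=[9.0263] v=[-0.3218]
Step 9: x=[9.0084] v=[-0.3584]
Step 10: x=[8.9887] v=[-0.3938]
Step 11: x=[8.9673] v=[-0.4278]
Step 12: x=[8.9443] v=[-0.4603]
Step 13: x=[8.9197] v=[-0.4912]
Step 14: x=[8.8937] v=[-0.5204]
Step 15: x=[8.8663] v=[-0.5478]
Step 16: x=[8.8376] v=[-0.5733]
Step 17: x=[8.8078] v=[-0.5968]
Step 18: x=[8.7769] v=[-0.6182]
Step 19: x=[8.7450] v=[-0.6375]
Step 20: x=[8.7123] v=[-0.6545]
Step 21: x=[8.6788] v=[-0.6693]
Step 22: x=[8.6447] v=[-0.6817]
Step 23: x=[8.6101] v=[-0.6918]
Step 24: x=[8.5751] v=[-0.6995]
Step 25: x=[8.5399] v=[-0.7047]
Step 26: x=[8.5045] v=[-0.7075]
Step 27: x=[8.4691] v=[-0.7078]
Step 28: x=[8.4338] v=[-0.7057]
Step 29: x=[8.3987] v=[-0.7011]
Step 30: x=[8.3640] v=[-0.6941]
Step 31: x=[8.3298] v=[-0.6846]
Step 32: x=[8.2962] v=[-0.6728]
Step 33: x=[8.2633] v=[-0.6586]
Step 34: x=[8.2312] v=[-0.6421]
Step 35: x=[8.2000] v=[-0.6234]
Step 36: x=[8.1699] v=[-0.6025]
Step 37: x=[8.1409] v=[-0.5795]
Step 38: x=[8.1132] v=[-0.5545]
Step 39: x=[8.0868] v=[-0.5276]
Step 40: x=[8.0619] v=[-0.4989]
Step 41: x=[8.0385] v=[-0.4684]
Step 42: x=[8.0167] v=[-0.4363]
Step 43: x=[7.9966] v=[-0.4027]
Step 44: x=[7.9782] v=[-0.3677]
Step 45: x=[7.9616] v=[-0.3314]
Step 46: x=[7.9469] v=[-0.2939]
Step 47: x=[7.9341] v=[-0.2554]
Step 48: x=[7.9233] v=[-0.2160]
Step 49: x=[7.9145] v=[-0.1759]
Step 50: x=[7.9077] v=[-0.1352]
Step 51: x=[7.9030] v=[-0.0940]
Step 52: x=[7.9004] v=[-0.0525]
Step 53: x=[7.8999] v=[-0.0108]
Step 54: x=[7.9014] v=[0.0309]
First v>=0 after going negative at step 54, time=2.7000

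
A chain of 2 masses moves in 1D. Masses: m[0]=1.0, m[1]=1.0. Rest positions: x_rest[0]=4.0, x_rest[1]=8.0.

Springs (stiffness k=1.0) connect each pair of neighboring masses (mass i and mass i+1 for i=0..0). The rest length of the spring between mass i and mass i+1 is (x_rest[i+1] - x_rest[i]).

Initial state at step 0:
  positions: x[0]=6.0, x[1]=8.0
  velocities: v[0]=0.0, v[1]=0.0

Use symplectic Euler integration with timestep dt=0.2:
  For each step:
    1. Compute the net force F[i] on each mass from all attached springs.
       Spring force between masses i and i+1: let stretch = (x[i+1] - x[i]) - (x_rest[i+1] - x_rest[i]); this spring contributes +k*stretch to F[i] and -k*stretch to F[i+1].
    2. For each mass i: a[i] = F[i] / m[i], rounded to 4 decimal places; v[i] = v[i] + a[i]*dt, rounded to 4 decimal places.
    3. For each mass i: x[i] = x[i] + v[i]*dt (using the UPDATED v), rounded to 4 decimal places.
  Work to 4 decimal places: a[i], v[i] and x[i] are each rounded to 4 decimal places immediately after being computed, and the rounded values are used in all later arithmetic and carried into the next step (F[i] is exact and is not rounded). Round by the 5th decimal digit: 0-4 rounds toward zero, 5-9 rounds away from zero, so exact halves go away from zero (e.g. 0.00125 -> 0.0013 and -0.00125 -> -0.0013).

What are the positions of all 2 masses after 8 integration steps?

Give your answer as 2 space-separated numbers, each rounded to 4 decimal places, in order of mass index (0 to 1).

Step 0: x=[6.0000 8.0000] v=[0.0000 0.0000]
Step 1: x=[5.9200 8.0800] v=[-0.4000 0.4000]
Step 2: x=[5.7664 8.2336] v=[-0.7680 0.7680]
Step 3: x=[5.5515 8.4485] v=[-1.0746 1.0746]
Step 4: x=[5.2925 8.7075] v=[-1.2952 1.2952]
Step 5: x=[5.0101 8.9899] v=[-1.4122 1.4122]
Step 6: x=[4.7269 9.2731] v=[-1.4162 1.4162]
Step 7: x=[4.4655 9.5345] v=[-1.3070 1.3070]
Step 8: x=[4.2469 9.7531] v=[-1.0932 1.0932]

Answer: 4.2469 9.7531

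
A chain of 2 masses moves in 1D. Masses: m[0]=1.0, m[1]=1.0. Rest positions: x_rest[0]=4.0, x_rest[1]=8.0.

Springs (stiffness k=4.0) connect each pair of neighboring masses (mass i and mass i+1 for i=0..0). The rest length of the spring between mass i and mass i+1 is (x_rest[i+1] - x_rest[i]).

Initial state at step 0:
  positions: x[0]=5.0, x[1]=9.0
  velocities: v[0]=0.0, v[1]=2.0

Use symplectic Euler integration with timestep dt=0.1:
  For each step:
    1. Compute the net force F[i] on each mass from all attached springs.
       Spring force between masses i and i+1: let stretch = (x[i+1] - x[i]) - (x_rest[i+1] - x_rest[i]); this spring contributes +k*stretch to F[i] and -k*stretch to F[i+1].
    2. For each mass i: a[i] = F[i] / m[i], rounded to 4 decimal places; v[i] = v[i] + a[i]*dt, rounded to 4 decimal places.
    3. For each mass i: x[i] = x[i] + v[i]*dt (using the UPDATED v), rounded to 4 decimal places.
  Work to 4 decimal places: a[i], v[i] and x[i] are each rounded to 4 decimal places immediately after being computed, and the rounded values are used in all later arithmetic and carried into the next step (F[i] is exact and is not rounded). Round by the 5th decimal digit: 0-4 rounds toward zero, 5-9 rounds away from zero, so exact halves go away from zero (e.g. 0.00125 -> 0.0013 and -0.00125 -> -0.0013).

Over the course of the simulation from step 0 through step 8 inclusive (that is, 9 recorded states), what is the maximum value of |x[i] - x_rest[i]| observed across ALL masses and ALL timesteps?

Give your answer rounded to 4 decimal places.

Step 0: x=[5.0000 9.0000] v=[0.0000 2.0000]
Step 1: x=[5.0000 9.2000] v=[0.0000 2.0000]
Step 2: x=[5.0080 9.3920] v=[0.0800 1.9200]
Step 3: x=[5.0314 9.5686] v=[0.2336 1.7664]
Step 4: x=[5.0763 9.7238] v=[0.4485 1.5515]
Step 5: x=[5.1471 9.8531] v=[0.7075 1.2925]
Step 6: x=[5.2461 9.9541] v=[0.9899 1.0101]
Step 7: x=[5.3734 10.0268] v=[1.2731 0.7269]
Step 8: x=[5.5269 10.0734] v=[1.5345 0.4655]
Max displacement = 2.0734

Answer: 2.0734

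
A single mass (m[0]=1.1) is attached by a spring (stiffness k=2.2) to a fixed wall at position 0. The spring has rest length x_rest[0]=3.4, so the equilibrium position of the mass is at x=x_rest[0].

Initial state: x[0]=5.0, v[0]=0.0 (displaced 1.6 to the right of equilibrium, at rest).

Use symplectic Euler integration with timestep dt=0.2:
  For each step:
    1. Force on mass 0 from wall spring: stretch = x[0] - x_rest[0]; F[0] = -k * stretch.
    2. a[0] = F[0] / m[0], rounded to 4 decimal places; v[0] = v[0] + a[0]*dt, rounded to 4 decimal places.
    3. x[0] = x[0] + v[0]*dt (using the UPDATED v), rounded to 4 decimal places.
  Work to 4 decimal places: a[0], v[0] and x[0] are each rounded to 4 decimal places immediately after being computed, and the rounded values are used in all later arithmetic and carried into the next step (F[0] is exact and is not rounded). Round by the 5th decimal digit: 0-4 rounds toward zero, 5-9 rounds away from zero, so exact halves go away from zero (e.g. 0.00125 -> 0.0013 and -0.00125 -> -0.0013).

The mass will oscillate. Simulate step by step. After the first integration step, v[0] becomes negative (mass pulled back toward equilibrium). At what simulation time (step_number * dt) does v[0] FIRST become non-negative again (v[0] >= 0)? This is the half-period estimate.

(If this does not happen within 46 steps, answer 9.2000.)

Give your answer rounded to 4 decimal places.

Answer: 2.4000

Derivation:
Step 0: x=[5.0000] v=[0.0000]
Step 1: x=[4.8720] v=[-0.6400]
Step 2: x=[4.6262] v=[-1.2288]
Step 3: x=[4.2823] v=[-1.7193]
Step 4: x=[3.8679] v=[-2.0722]
Step 5: x=[3.4160] v=[-2.2594]
Step 6: x=[2.9628] v=[-2.2658]
Step 7: x=[2.5446] v=[-2.0909]
Step 8: x=[2.1949] v=[-1.7487]
Step 9: x=[1.9416] v=[-1.2667]
Step 10: x=[1.8049] v=[-0.6833]
Step 11: x=[1.7958] v=[-0.0453]
Step 12: x=[1.9151] v=[0.5964]
First v>=0 after going negative at step 12, time=2.4000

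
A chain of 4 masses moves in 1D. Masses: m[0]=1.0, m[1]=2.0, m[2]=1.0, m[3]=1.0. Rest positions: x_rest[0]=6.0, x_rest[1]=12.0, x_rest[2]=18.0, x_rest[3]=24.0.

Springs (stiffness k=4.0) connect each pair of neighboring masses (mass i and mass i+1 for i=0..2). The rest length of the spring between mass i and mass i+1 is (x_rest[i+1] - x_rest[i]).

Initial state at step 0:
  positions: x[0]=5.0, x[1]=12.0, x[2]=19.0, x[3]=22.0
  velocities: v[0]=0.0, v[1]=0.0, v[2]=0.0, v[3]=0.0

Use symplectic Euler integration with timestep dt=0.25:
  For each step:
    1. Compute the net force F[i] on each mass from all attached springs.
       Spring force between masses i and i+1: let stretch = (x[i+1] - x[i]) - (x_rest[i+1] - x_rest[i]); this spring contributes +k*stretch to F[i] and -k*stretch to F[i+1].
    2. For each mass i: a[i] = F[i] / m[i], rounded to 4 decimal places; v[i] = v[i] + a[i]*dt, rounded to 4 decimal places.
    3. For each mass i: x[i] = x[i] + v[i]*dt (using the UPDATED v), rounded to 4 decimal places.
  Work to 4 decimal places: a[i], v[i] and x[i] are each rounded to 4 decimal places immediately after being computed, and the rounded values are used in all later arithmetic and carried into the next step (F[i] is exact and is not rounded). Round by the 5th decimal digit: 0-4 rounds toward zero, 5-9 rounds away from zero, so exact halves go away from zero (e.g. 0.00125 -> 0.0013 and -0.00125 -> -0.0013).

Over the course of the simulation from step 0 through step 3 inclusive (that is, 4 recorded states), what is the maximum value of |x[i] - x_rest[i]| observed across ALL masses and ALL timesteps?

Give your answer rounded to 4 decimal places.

Answer: 2.0390

Derivation:
Step 0: x=[5.0000 12.0000 19.0000 22.0000] v=[0.0000 0.0000 0.0000 0.0000]
Step 1: x=[5.2500 12.0000 18.0000 22.7500] v=[1.0000 0.0000 -4.0000 3.0000]
Step 2: x=[5.6875 11.9063 16.6875 23.8125] v=[1.7500 -0.3750 -5.2500 4.2500]
Step 3: x=[6.1797 11.6329 15.9610 24.5938] v=[1.9688 -1.0938 -2.9062 3.1250]
Max displacement = 2.0390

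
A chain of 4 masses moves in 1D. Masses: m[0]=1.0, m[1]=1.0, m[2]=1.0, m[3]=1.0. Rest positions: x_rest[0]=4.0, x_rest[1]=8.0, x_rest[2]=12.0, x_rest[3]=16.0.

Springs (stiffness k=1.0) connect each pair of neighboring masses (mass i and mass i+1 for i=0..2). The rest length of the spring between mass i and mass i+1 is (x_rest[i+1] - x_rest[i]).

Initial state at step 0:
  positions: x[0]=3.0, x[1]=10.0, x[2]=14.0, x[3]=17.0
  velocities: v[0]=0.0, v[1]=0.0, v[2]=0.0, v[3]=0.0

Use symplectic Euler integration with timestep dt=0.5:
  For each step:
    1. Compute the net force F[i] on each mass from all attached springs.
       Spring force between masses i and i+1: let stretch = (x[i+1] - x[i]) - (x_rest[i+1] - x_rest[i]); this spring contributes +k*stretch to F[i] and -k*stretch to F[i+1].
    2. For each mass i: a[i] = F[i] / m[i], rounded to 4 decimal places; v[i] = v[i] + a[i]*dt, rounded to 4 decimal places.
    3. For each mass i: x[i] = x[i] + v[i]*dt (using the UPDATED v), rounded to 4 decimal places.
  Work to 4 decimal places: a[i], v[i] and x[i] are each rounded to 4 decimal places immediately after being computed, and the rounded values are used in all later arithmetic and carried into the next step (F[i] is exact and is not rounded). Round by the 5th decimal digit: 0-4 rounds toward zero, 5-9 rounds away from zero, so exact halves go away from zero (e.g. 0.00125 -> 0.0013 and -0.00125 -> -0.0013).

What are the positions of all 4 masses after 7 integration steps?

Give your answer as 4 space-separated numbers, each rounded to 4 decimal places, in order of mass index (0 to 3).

Step 0: x=[3.0000 10.0000 14.0000 17.0000] v=[0.0000 0.0000 0.0000 0.0000]
Step 1: x=[3.7500 9.2500 13.7500 17.2500] v=[1.5000 -1.5000 -0.5000 0.5000]
Step 2: x=[4.8750 8.2500 13.2500 17.6250] v=[2.2500 -2.0000 -1.0000 0.7500]
Step 3: x=[5.8438 7.6563 12.5938 17.9063] v=[1.9375 -1.1875 -1.3125 0.5625]
Step 4: x=[6.2657 7.8438 12.0313 17.8594] v=[0.8438 0.3750 -1.1250 -0.0938]
Step 5: x=[6.0821 8.6837 11.8790 17.3555] v=[-0.3672 1.6797 -0.3047 -1.0079]
Step 6: x=[5.5489 9.6720 12.2970 16.4824] v=[-1.0664 1.9766 0.8359 -1.7462]
Step 7: x=[5.0465 10.2858 13.1051 15.5630] v=[-1.0049 1.2276 1.6161 -1.8389]

Answer: 5.0465 10.2858 13.1051 15.5630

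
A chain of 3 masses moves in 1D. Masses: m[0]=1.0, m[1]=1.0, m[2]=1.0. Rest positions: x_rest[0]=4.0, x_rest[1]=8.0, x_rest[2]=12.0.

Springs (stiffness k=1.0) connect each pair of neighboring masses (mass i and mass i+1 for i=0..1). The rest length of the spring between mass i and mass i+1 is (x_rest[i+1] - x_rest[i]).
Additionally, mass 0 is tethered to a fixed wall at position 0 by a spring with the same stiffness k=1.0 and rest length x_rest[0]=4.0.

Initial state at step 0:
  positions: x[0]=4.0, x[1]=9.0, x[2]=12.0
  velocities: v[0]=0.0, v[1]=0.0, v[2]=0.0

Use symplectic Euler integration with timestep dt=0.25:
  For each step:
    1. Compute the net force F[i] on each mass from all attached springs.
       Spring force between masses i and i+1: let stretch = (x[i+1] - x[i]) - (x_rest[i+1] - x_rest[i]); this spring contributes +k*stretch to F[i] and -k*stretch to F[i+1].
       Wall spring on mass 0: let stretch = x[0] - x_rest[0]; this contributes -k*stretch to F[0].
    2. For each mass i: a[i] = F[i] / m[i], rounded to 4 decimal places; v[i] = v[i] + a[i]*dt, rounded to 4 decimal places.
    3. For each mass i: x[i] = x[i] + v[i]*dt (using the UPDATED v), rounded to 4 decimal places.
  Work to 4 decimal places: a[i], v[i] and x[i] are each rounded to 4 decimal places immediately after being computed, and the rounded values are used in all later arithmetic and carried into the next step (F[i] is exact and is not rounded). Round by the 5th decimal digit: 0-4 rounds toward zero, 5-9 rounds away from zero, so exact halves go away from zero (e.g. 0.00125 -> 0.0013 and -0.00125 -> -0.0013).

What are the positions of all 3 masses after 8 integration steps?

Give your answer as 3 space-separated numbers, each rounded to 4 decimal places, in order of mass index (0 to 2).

Step 0: x=[4.0000 9.0000 12.0000] v=[0.0000 0.0000 0.0000]
Step 1: x=[4.0625 8.8750 12.0625] v=[0.2500 -0.5000 0.2500]
Step 2: x=[4.1719 8.6484 12.1758] v=[0.4375 -0.9063 0.4531]
Step 3: x=[4.3003 8.3625 12.3186] v=[0.5137 -1.1436 0.5713]
Step 4: x=[4.4139 8.0700 12.4642] v=[0.4542 -1.1701 0.5823]
Step 5: x=[4.4801 7.8236 12.5852] v=[0.2648 -0.9856 0.4838]
Step 6: x=[4.4753 7.6658 12.6586] v=[-0.0194 -0.6311 0.2934]
Step 7: x=[4.3902 7.6207 12.6699] v=[-0.3406 -0.1805 0.0452]
Step 8: x=[4.2326 7.6893 12.6156] v=[-0.6305 0.2742 -0.2171]

Answer: 4.2326 7.6893 12.6156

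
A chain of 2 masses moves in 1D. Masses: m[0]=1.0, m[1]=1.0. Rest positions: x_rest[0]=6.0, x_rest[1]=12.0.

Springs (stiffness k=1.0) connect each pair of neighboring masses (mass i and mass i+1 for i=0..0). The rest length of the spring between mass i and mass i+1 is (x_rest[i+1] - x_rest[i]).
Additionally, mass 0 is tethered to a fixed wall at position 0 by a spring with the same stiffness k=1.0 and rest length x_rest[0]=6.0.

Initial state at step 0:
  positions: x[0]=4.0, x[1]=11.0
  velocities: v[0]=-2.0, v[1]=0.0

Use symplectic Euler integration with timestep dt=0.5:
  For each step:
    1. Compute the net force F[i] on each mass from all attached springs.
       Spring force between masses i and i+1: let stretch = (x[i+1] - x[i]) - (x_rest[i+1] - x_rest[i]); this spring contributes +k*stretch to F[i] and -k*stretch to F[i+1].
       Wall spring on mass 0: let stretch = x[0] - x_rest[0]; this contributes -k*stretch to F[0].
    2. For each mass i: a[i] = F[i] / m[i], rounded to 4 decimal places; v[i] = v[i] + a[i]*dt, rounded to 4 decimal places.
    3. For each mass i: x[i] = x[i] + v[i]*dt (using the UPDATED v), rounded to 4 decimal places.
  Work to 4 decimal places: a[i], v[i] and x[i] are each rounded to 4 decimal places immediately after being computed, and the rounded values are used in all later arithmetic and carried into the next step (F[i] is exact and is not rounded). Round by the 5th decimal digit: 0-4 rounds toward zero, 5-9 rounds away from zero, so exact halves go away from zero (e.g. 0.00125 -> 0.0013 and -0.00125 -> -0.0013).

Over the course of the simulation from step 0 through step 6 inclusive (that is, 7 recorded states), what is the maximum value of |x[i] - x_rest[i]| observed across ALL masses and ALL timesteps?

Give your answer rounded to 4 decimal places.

Step 0: x=[4.0000 11.0000] v=[-2.0000 0.0000]
Step 1: x=[3.7500 10.7500] v=[-0.5000 -0.5000]
Step 2: x=[4.3125 10.2500] v=[1.1250 -1.0000]
Step 3: x=[5.2813 9.7656] v=[1.9375 -0.9688]
Step 4: x=[6.0508 9.6601] v=[1.5390 -0.2110]
Step 5: x=[6.2100 10.1523] v=[0.3183 0.9844]
Step 6: x=[5.8022 11.1590] v=[-0.8156 2.0133]
Max displacement = 2.3399

Answer: 2.3399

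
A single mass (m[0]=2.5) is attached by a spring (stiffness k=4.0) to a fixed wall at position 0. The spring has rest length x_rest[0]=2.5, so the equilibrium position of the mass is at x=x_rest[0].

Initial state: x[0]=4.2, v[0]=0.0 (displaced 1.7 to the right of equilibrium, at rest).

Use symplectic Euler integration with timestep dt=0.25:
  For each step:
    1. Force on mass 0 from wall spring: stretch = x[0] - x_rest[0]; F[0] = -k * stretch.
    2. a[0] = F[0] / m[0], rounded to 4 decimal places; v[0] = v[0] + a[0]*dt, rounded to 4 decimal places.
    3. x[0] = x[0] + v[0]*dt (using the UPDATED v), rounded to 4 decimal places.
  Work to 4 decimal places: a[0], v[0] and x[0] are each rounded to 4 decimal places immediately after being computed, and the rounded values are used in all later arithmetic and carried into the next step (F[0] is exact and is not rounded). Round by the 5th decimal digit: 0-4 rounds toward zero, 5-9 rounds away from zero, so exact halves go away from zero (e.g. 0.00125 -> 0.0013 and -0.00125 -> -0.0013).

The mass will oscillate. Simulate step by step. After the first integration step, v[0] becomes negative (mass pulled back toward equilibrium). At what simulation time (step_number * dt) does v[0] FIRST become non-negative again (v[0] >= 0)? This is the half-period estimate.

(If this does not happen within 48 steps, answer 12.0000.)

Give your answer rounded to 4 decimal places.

Answer: 2.5000

Derivation:
Step 0: x=[4.2000] v=[0.0000]
Step 1: x=[4.0300] v=[-0.6800]
Step 2: x=[3.7070] v=[-1.2920]
Step 3: x=[3.2633] v=[-1.7748]
Step 4: x=[2.7433] v=[-2.0801]
Step 5: x=[2.1990] v=[-2.1774]
Step 6: x=[1.6848] v=[-2.0570]
Step 7: x=[1.2521] v=[-1.7309]
Step 8: x=[0.9442] v=[-1.2318]
Step 9: x=[0.7918] v=[-0.6095]
Step 10: x=[0.8103] v=[0.0738]
First v>=0 after going negative at step 10, time=2.5000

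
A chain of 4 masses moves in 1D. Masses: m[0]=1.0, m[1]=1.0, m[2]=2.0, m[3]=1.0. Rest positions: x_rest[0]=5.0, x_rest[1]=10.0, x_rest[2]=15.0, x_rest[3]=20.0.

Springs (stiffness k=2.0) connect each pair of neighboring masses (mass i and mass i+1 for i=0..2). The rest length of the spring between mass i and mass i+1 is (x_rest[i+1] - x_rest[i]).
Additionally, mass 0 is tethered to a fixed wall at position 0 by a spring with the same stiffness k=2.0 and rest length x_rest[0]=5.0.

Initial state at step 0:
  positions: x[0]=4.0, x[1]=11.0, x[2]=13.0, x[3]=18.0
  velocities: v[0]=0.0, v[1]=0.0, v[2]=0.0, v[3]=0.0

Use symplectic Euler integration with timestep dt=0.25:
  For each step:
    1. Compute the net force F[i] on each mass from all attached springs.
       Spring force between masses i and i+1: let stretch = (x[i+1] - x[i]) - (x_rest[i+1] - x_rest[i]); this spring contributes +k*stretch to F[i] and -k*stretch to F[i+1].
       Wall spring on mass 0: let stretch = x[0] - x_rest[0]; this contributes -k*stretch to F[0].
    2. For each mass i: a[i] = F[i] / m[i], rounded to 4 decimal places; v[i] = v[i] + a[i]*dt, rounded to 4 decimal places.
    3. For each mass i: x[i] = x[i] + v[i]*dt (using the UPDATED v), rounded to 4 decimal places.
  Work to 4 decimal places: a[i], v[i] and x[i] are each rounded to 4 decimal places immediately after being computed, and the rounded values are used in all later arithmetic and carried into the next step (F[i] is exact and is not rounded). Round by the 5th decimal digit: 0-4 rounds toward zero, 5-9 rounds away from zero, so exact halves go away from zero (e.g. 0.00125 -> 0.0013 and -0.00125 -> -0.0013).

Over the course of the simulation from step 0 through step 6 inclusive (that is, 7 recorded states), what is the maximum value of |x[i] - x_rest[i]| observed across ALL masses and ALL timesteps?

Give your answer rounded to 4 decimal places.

Answer: 2.5647

Derivation:
Step 0: x=[4.0000 11.0000 13.0000 18.0000] v=[0.0000 0.0000 0.0000 0.0000]
Step 1: x=[4.3750 10.3750 13.1875 18.0000] v=[1.5000 -2.5000 0.7500 0.0000]
Step 2: x=[4.9531 9.3516 13.5000 18.0235] v=[2.3125 -4.0938 1.2500 0.0938]
Step 3: x=[5.4619 8.2969 13.8360 18.1065] v=[2.0352 -4.2189 1.3438 0.3321]
Step 4: x=[5.6424 7.5802 14.0927 18.2807] v=[0.7218 -2.8669 1.0267 0.6969]
Step 5: x=[5.3598 7.4353 14.2041 18.5564] v=[-1.1305 -0.5796 0.4456 1.1029]
Step 6: x=[4.6666 7.8771 14.1645 18.9131] v=[-2.7727 1.7671 -0.1585 1.4268]
Max displacement = 2.5647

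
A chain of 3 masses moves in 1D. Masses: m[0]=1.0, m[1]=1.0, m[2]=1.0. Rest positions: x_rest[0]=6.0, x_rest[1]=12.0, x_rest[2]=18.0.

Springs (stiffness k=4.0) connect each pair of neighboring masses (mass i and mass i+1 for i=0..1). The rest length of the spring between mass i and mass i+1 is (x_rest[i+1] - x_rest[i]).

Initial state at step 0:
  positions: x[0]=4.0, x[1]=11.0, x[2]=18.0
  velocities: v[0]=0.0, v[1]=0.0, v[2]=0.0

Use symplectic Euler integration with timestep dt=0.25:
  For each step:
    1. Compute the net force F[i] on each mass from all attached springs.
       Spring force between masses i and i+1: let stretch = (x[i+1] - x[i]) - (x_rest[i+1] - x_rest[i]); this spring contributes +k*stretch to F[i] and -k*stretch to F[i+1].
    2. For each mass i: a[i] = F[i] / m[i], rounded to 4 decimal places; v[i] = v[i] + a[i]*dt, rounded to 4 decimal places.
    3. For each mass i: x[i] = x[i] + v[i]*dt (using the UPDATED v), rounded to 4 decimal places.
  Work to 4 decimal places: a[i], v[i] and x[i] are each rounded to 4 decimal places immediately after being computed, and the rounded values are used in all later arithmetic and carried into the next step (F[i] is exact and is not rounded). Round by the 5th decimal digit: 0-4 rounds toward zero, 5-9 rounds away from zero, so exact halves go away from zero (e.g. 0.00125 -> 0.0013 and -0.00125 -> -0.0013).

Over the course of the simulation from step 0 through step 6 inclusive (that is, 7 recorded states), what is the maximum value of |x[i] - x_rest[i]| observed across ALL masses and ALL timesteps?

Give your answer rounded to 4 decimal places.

Step 0: x=[4.0000 11.0000 18.0000] v=[0.0000 0.0000 0.0000]
Step 1: x=[4.2500 11.0000 17.7500] v=[1.0000 0.0000 -1.0000]
Step 2: x=[4.6875 11.0000 17.3125] v=[1.7500 0.0000 -1.7500]
Step 3: x=[5.2031 11.0000 16.7969] v=[2.0625 0.0000 -2.0625]
Step 4: x=[5.6680 11.0000 16.3321] v=[1.8594 0.0000 -1.8594]
Step 5: x=[5.9659 11.0000 16.0342] v=[1.1914 0.0001 -1.1915]
Step 6: x=[6.0223 11.0001 15.9778] v=[0.2255 0.0002 -0.2257]
Max displacement = 2.0222

Answer: 2.0222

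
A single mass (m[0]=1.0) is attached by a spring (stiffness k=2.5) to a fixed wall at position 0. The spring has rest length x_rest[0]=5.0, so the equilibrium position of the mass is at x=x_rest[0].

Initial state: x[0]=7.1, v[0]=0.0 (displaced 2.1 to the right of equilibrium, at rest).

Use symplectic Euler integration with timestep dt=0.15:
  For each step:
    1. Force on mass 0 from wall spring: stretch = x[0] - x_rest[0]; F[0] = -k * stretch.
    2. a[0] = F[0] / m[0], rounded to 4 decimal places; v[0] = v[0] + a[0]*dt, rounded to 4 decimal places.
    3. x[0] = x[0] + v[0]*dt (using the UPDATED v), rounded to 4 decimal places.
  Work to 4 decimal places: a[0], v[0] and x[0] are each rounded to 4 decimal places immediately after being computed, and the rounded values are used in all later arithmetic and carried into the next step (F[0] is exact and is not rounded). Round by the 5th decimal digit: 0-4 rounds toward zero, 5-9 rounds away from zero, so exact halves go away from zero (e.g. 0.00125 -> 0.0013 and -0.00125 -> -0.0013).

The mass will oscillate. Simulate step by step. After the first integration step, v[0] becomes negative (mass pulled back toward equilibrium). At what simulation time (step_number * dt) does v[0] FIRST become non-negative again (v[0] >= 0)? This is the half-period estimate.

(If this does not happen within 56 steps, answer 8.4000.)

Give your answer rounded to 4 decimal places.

Answer: 2.1000

Derivation:
Step 0: x=[7.1000] v=[0.0000]
Step 1: x=[6.9819] v=[-0.7875]
Step 2: x=[6.7523] v=[-1.5307]
Step 3: x=[6.4241] v=[-2.1878]
Step 4: x=[6.0158] v=[-2.7218]
Step 5: x=[5.5504] v=[-3.1027]
Step 6: x=[5.0540] v=[-3.3091]
Step 7: x=[4.5546] v=[-3.3294]
Step 8: x=[4.0802] v=[-3.1624]
Step 9: x=[3.6576] v=[-2.8175]
Step 10: x=[3.3105] v=[-2.3141]
Step 11: x=[3.0584] v=[-1.6805]
Step 12: x=[2.9155] v=[-0.9524]
Step 13: x=[2.8899] v=[-0.1707]
Step 14: x=[2.9830] v=[0.6206]
First v>=0 after going negative at step 14, time=2.1000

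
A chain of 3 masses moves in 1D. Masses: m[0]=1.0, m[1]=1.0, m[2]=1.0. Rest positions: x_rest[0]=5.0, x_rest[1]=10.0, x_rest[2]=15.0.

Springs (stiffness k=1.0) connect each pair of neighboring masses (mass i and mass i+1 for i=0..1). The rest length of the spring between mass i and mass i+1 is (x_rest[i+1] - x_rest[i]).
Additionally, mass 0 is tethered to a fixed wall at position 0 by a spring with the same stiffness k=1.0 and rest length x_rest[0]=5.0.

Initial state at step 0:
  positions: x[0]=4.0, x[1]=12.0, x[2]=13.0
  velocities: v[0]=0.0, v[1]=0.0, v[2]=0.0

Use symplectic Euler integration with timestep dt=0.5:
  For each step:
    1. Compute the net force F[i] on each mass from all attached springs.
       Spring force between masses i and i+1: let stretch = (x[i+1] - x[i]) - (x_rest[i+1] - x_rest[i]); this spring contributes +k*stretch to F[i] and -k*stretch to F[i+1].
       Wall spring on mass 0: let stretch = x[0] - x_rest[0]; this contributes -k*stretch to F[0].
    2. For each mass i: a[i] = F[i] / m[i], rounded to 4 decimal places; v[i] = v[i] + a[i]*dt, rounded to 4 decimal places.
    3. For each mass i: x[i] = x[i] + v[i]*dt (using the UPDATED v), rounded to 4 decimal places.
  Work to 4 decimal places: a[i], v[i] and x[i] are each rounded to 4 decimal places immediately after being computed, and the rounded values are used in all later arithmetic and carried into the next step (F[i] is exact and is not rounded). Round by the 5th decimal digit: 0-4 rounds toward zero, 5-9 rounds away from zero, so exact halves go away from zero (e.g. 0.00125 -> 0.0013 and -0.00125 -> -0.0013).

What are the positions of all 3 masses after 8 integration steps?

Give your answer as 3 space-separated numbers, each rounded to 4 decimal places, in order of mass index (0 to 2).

Step 0: x=[4.0000 12.0000 13.0000] v=[0.0000 0.0000 0.0000]
Step 1: x=[5.0000 10.2500 14.0000] v=[2.0000 -3.5000 2.0000]
Step 2: x=[6.0625 8.1250 15.3125] v=[2.1250 -4.2500 2.6250]
Step 3: x=[6.1250 7.2813 16.0782] v=[0.1250 -1.6875 1.5313]
Step 4: x=[4.9453 8.3477 15.8946] v=[-2.3594 2.1328 -0.3672]
Step 5: x=[3.3799 10.4503 15.0743] v=[-3.1309 4.2051 -1.6407]
Step 6: x=[2.7371 11.9413 14.3480] v=[-1.2857 2.9819 -1.4527]
Step 7: x=[3.7111 11.7329 14.2700] v=[1.9479 -0.4169 -0.1561]
Step 8: x=[5.7628 10.1533 14.8077] v=[4.1033 -3.1593 1.0754]

Answer: 5.7628 10.1533 14.8077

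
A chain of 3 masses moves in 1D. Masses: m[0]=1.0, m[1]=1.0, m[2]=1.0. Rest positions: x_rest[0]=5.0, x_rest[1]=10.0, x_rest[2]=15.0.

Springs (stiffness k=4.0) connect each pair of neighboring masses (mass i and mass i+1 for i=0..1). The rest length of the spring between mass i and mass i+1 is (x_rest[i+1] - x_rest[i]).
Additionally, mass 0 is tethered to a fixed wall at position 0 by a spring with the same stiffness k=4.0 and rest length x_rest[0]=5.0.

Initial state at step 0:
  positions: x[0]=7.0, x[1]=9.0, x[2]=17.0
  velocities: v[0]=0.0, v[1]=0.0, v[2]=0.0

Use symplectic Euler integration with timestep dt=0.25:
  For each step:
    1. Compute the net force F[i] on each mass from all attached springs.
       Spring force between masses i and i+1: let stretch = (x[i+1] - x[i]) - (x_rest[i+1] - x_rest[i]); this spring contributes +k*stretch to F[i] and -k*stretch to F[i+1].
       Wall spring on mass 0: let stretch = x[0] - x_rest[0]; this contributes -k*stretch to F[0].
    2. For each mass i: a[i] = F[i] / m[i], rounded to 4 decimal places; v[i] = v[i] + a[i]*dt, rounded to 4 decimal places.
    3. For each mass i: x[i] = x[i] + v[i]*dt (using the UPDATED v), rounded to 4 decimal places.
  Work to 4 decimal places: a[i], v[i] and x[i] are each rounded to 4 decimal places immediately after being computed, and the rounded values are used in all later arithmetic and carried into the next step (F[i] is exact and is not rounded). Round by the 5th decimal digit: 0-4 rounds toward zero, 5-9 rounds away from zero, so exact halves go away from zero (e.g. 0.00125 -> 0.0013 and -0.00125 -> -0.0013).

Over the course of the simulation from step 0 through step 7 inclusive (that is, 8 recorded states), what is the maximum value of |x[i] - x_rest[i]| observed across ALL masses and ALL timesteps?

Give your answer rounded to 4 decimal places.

Step 0: x=[7.0000 9.0000 17.0000] v=[0.0000 0.0000 0.0000]
Step 1: x=[5.7500 10.5000 16.2500] v=[-5.0000 6.0000 -3.0000]
Step 2: x=[4.2500 12.2500 15.3125] v=[-6.0000 7.0000 -3.7500]
Step 3: x=[3.6875 12.7656 14.8594] v=[-2.2500 2.0625 -1.8125]
Step 4: x=[4.4727 11.5352 15.1328] v=[3.1406 -4.9218 1.0937]
Step 5: x=[5.9053 9.4385 15.7568] v=[5.7304 -8.3867 2.4961]
Step 6: x=[6.7449 8.0381 16.0513] v=[3.3583 -5.6016 1.1778]
Step 7: x=[6.2216 8.3177 15.5925] v=[-2.0934 1.1184 -1.8354]
Max displacement = 2.7656

Answer: 2.7656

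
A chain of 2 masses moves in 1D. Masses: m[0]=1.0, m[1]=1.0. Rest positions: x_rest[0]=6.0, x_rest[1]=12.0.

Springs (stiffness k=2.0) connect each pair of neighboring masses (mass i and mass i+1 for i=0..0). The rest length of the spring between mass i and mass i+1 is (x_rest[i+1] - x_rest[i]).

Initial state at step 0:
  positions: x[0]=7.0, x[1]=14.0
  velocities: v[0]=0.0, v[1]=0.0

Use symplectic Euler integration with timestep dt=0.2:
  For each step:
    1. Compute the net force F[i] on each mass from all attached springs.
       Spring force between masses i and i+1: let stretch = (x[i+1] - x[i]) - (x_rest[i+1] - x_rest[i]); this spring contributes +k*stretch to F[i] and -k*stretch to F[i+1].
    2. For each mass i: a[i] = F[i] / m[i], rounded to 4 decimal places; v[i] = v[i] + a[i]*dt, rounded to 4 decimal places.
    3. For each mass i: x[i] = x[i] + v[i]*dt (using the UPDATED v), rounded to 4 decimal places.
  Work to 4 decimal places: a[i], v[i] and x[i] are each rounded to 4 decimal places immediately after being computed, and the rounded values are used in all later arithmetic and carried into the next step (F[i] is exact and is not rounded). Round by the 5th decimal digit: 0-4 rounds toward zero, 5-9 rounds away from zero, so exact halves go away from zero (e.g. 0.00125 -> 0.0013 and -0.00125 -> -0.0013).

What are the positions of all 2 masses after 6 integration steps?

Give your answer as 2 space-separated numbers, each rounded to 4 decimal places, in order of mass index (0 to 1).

Step 0: x=[7.0000 14.0000] v=[0.0000 0.0000]
Step 1: x=[7.0800 13.9200] v=[0.4000 -0.4000]
Step 2: x=[7.2272 13.7728] v=[0.7360 -0.7360]
Step 3: x=[7.4180 13.5820] v=[0.9542 -0.9542]
Step 4: x=[7.6220 13.3780] v=[1.0198 -1.0198]
Step 5: x=[7.8064 13.1936] v=[0.9222 -0.9222]
Step 6: x=[7.9418 13.0582] v=[0.6771 -0.6771]

Answer: 7.9418 13.0582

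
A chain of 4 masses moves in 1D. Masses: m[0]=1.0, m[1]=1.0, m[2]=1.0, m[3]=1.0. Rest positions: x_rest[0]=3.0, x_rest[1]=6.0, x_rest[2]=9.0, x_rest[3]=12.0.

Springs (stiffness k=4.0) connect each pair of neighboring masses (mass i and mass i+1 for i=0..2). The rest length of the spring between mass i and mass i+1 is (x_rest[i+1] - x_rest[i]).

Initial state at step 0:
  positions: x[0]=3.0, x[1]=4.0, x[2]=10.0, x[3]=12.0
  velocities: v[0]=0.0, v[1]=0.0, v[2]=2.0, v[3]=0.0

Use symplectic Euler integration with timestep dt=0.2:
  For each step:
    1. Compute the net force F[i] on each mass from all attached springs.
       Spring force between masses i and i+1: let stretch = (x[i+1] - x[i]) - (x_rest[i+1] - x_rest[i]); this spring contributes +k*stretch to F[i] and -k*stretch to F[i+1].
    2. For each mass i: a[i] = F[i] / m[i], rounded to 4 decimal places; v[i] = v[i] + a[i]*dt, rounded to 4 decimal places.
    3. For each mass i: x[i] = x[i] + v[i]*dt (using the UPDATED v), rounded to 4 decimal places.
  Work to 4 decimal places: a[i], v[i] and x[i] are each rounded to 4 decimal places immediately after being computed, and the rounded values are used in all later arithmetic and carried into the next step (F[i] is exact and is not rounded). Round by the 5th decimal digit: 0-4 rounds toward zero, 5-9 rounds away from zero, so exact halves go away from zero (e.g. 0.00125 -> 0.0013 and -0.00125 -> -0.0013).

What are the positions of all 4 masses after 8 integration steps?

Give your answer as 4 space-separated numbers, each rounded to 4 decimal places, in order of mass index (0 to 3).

Step 0: x=[3.0000 4.0000 10.0000 12.0000] v=[0.0000 0.0000 2.0000 0.0000]
Step 1: x=[2.6800 4.8000 9.7600 12.1600] v=[-1.6000 4.0000 -1.2000 0.8000]
Step 2: x=[2.2192 6.0544 9.1104 12.4160] v=[-2.3040 6.2720 -3.2480 1.2800]
Step 3: x=[1.8920 7.1841 8.5007 12.6231] v=[-1.6358 5.6486 -3.0483 1.0355]
Step 4: x=[1.9316 7.6777 8.3400 12.6506] v=[0.1979 2.4682 -0.8037 0.1376]
Step 5: x=[2.4106 7.3579 8.7630 12.4684] v=[2.3948 -1.5988 2.1149 -0.9109]
Step 6: x=[3.2011 6.4714 9.5540 12.1734] v=[3.9526 -4.4326 3.9551 -1.4752]
Step 7: x=[4.0349 5.5548 10.2709 11.9393] v=[4.1688 -4.5828 3.5845 -1.1707]
Step 8: x=[4.6318 5.1496 10.5002 11.9182] v=[2.9847 -2.0258 1.1463 -0.1054]

Answer: 4.6318 5.1496 10.5002 11.9182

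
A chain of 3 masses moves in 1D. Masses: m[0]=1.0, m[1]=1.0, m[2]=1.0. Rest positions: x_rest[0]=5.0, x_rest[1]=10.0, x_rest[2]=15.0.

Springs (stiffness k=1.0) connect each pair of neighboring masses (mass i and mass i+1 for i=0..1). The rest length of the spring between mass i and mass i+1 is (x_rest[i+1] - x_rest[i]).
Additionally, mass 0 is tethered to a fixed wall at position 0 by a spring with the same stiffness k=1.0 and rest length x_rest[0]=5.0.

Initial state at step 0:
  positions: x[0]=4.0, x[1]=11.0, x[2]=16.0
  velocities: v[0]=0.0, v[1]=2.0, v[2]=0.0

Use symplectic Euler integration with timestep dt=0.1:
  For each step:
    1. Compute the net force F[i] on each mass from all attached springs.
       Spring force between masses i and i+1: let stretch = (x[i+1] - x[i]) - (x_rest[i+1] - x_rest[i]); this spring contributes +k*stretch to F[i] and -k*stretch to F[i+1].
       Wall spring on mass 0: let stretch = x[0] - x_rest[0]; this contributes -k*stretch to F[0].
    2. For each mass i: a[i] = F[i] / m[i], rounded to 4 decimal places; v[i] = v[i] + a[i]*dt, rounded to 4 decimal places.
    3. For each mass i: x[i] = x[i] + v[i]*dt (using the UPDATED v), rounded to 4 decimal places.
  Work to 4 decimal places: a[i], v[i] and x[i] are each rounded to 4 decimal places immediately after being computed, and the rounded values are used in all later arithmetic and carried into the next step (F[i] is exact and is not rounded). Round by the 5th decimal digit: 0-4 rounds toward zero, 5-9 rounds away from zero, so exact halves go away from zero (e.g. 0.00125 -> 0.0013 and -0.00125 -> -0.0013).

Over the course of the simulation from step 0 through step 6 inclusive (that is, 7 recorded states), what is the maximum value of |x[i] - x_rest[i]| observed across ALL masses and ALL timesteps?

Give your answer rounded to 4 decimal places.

Answer: 1.6937

Derivation:
Step 0: x=[4.0000 11.0000 16.0000] v=[0.0000 2.0000 0.0000]
Step 1: x=[4.0300 11.1800 16.0000] v=[0.3000 1.8000 0.0000]
Step 2: x=[4.0912 11.3367 16.0018] v=[0.6120 1.5670 0.0180]
Step 3: x=[4.1839 11.4676 16.0070] v=[0.9274 1.3090 0.0515]
Step 4: x=[4.3076 11.5711 16.0168] v=[1.2374 1.0346 0.0976]
Step 5: x=[4.4609 11.6464 16.0321] v=[1.5330 0.7528 0.1530]
Step 6: x=[4.6415 11.6937 16.0535] v=[1.8055 0.4728 0.2144]
Max displacement = 1.6937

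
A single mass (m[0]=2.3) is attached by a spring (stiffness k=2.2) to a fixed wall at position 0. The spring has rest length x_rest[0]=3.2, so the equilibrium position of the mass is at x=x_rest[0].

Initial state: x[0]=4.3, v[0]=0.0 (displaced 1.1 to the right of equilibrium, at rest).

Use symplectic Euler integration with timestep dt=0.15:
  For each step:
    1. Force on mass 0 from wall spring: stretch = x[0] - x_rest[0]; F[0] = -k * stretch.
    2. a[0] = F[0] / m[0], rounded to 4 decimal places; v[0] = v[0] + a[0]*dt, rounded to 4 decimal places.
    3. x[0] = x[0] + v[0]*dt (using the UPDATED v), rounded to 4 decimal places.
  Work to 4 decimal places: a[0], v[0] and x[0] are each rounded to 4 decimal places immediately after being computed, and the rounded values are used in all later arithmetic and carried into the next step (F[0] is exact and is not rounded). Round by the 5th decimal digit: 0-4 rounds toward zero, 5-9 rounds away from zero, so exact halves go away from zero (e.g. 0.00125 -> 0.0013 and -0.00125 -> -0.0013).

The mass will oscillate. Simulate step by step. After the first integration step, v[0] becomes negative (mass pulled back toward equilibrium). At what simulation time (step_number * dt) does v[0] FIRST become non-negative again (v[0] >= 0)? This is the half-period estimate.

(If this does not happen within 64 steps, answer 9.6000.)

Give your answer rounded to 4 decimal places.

Step 0: x=[4.3000] v=[0.0000]
Step 1: x=[4.2763] v=[-0.1578]
Step 2: x=[4.2295] v=[-0.3122]
Step 3: x=[4.1605] v=[-0.4599]
Step 4: x=[4.0708] v=[-0.5977]
Step 5: x=[3.9624] v=[-0.7226]
Step 6: x=[3.8376] v=[-0.8320]
Step 7: x=[3.6991] v=[-0.9235]
Step 8: x=[3.5498] v=[-0.9951]
Step 9: x=[3.3930] v=[-1.0453]
Step 10: x=[3.2321] v=[-1.0730]
Step 11: x=[3.0705] v=[-1.0776]
Step 12: x=[2.9117] v=[-1.0590]
Step 13: x=[2.7591] v=[-1.0176]
Step 14: x=[2.6160] v=[-0.9543]
Step 15: x=[2.4854] v=[-0.8705]
Step 16: x=[2.3702] v=[-0.7680]
Step 17: x=[2.2729] v=[-0.6489]
Step 18: x=[2.1955] v=[-0.5159]
Step 19: x=[2.1397] v=[-0.3718]
Step 20: x=[2.1067] v=[-0.2197]
Step 21: x=[2.0973] v=[-0.0628]
Step 22: x=[2.1116] v=[0.0954]
First v>=0 after going negative at step 22, time=3.3000

Answer: 3.3000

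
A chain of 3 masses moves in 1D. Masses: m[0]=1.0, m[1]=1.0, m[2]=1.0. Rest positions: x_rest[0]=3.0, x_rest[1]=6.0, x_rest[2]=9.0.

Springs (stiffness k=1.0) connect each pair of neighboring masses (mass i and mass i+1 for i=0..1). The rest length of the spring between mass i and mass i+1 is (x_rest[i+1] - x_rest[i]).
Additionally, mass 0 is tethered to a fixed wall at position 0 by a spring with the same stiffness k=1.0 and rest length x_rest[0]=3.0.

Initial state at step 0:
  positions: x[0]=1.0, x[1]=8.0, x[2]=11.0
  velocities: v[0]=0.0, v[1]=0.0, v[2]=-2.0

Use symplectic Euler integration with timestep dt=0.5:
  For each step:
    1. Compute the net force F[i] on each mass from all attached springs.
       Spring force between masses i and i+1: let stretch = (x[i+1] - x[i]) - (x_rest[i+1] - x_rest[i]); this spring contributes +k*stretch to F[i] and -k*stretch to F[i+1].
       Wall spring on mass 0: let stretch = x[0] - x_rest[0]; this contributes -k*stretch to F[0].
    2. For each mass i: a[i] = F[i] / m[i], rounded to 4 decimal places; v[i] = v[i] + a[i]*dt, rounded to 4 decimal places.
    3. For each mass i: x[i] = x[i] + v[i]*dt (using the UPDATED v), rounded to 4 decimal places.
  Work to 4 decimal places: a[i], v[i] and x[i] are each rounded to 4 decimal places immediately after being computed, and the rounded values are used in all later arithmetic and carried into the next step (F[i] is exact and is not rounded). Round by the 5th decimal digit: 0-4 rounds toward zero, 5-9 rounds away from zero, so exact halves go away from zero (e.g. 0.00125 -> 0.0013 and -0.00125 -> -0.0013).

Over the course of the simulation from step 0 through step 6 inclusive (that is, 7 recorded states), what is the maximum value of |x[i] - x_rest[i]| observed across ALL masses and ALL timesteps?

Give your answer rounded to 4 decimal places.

Answer: 3.1758

Derivation:
Step 0: x=[1.0000 8.0000 11.0000] v=[0.0000 0.0000 -2.0000]
Step 1: x=[2.5000 7.0000 10.0000] v=[3.0000 -2.0000 -2.0000]
Step 2: x=[4.5000 5.6250 9.0000] v=[4.0000 -2.7500 -2.0000]
Step 3: x=[5.6563 4.8125 7.9063] v=[2.3125 -1.6250 -2.1875]
Step 4: x=[5.1875 4.9844 6.7891] v=[-0.9376 0.3438 -2.2344]
Step 5: x=[3.3711 5.6583 5.9707] v=[-3.6329 1.3477 -1.6368]
Step 6: x=[1.2837 5.8385 5.8242] v=[-4.1749 0.3603 -0.2930]
Max displacement = 3.1758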